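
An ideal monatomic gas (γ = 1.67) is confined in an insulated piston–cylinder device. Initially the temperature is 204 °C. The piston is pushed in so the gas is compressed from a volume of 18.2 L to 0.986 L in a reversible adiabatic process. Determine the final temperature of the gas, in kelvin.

T₂ ≈ 3370 K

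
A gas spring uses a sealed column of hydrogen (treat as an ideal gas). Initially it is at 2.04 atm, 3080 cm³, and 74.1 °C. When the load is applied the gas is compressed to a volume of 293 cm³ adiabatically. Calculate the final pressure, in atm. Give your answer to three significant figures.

P₂ ≈ 55.0 atm

Since PV^γ is constant along a reversible adiabat, P₂ = P₁ (V₁/V₂)^γ.
γ = 7/5 for a diatomic ideal gas.
P₂ = 2.04 × (3080/293)^(7/5) = 54.95 atm.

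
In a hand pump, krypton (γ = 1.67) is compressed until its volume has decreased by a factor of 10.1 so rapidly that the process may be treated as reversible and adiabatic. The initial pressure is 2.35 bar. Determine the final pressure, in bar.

P₂ ≈ 112 bar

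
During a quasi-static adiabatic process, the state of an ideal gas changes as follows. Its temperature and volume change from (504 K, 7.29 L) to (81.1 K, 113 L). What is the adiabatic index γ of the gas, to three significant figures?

TV^(γ−1) = const ⇒ γ − 1 = ln(T₂/T₁) / ln(V₁/V₂).
γ = 1 + ln(81.1/504) / ln(7.29/113) = 1.667.

γ ≈ 1.67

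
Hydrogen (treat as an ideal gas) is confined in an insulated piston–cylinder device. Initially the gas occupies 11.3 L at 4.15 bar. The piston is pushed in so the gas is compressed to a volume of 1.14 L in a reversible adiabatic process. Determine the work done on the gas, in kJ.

γ = 7/5 for a diatomic ideal gas.
P₂ = P₁(V₁/V₂)^γ = 4.15×(11.3/1.14)^(7/5) = 103 bar.
For a reversible adiabat, W_by_gas = (P₁V₁ − P₂V₂)/(γ−1).
W_by = (415000×0.0113 − 1.03×10^7×0.00114) / (2/5) = -17620 J.
W_on_gas = −W_by = 17620 J.

W ≈ 17.6 kJ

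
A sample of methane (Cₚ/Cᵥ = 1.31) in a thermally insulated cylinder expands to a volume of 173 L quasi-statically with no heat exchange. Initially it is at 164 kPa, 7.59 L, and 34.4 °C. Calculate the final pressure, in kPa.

P₂ ≈ 2.73 kPa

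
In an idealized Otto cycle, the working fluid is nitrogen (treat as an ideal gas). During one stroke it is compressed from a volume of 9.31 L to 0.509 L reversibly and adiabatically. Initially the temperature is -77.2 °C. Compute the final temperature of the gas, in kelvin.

T₂ ≈ 627 K

For a reversible adiabat TV^(γ−1) is constant, so T₂ = T₁ (V₁/V₂)^(γ−1).
For a diatomic ideal gas γ = 7/5, so γ−1 = 2/5.
T₁ = -77.2 °C = 195.9 K.
T₂ = 195.9 × (9.31/0.509)^(2/5) = 626.7 K.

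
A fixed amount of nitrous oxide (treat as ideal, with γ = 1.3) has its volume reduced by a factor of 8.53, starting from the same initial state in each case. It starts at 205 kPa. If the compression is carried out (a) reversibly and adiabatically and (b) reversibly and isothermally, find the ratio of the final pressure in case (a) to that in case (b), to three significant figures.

P_adiabatic / P_isothermal ≈ 1.90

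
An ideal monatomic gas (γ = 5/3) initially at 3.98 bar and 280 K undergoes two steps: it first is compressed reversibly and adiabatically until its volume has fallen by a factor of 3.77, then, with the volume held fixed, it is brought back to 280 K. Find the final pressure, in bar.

Adiabatic step (PV^γ = const): P₂ = 3.98×3.77^(5/3) = 36.35 bar; T₂ = 280×3.77^(2/3) = 678.2 K.
Isochoric: P₃ = P₂(T₃/T₂) = 36.35 × (280/678.2) = 15 bar.

P₃ ≈ 15.0 bar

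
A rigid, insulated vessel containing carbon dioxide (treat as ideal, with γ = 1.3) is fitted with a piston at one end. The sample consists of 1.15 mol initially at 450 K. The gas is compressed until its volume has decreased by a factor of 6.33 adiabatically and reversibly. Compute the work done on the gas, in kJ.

Adiabatic: T₁V₁^(γ−1) = T₂V₂^(γ−1) ⇒ T₂ = T₁ (V₁/V₂)^(γ−1).
T₂ = 450 × 6.33^(0.3) = 782.8 K.
Q = 0, so ΔU = W_on_gas = nCᵥΔT with Cᵥ = R/(γ−1) = 27.71 J/(mol·K).
ΔU = 1.15 × 27.71 × (782.8 − 450) = 10610 J.

W ≈ 10.6 kJ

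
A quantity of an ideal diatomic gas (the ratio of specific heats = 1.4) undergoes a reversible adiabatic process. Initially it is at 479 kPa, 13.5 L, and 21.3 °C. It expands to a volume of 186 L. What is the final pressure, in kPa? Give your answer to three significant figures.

P₂ ≈ 12.2 kPa

Adiabatic: P₁V₁^γ = P₂V₂^γ ⇒ P₂ = P₁ (V₁/V₂)^γ.
P₂ = 479 × (13.5/186)^(1.4) = 12.18 kPa.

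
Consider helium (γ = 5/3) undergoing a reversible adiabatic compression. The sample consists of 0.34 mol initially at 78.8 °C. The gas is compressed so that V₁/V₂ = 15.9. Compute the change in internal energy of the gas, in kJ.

Adiabatic: T₁V₁^(γ−1) = T₂V₂^(γ−1) ⇒ T₂ = T₁ (V₁/V₂)^(γ−1).
T₁ = 78.8 °C = 351.9 K.
T₂ = 351.9 × 15.9^(2/3) = 2225 K.
Q = 0, so ΔU = W_on_gas = nCᵥΔT with Cᵥ = R/(γ−1) = 12.47 J/(mol·K).
ΔU = 0.34 × 12.47 × (2225 − 351.9) = 7944 J.

ΔU ≈ 7.94 kJ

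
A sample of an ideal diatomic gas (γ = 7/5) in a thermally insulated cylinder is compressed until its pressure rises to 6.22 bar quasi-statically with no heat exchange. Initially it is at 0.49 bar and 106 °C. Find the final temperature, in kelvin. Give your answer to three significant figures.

Adiabatic: T₂/T₁ = (P₂/P₁)^((γ−1)/γ).
T₁ = 106 °C = 379.1 K.
T₂ = 379.1 × (6.22/0.49)^(2/7) = 783.7 K.

T₂ ≈ 784 K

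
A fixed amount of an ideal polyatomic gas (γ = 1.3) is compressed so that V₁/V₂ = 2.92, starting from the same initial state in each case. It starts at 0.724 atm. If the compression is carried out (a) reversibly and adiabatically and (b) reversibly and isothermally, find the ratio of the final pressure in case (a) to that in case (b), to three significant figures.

Isothermal: P_b = P₁(V₁/V₂) = 0.724×2.92.
Adiabatic: P_a = P₁(V₁/V₂)^γ = 0.724×2.92^(1.3).
P_a/P_b = (V₁/V₂)^(γ−1) = 2.92^(0.3) = 1.379.

P_adiabatic / P_isothermal ≈ 1.38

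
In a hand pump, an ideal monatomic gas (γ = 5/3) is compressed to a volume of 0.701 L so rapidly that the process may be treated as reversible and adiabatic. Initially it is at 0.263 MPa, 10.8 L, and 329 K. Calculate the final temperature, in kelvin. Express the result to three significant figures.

T₂ ≈ 2040 K

Adiabatic: T₁V₁^(γ−1) = T₂V₂^(γ−1) ⇒ T₂ = T₁ (V₁/V₂)^(γ−1).
T₂ = 329 × (10.8/0.701)^(2/3) = 2037 K.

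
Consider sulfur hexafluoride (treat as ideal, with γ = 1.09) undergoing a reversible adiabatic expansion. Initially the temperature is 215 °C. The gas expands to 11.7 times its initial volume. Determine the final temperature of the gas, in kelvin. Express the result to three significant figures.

T₂ ≈ 391 K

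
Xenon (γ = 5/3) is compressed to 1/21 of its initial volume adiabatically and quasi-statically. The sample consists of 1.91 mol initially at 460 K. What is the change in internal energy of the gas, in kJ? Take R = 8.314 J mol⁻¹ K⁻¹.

ΔU ≈ 72.4 kJ

For a reversible adiabat TV^(γ−1) is constant, so T₂ = T₁ (V₁/V₂)^(γ−1).
T₂ = 460 × 21^(2/3) = 3501 K.
Q = 0, so ΔU = W_on_gas = nCᵥΔT with Cᵥ = R/(γ−1) = 12.47 J/(mol·K).
ΔU = 1.91 × 12.47 × (3501 − 460) = 72440 J.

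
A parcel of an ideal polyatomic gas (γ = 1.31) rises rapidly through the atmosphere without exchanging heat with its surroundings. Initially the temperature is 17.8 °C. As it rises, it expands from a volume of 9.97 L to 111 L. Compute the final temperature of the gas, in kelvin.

T₂ ≈ 138 K

Adiabatic: T₁V₁^(γ−1) = T₂V₂^(γ−1) ⇒ T₂ = T₁ (V₁/V₂)^(γ−1).
T₁ = 17.8 °C = 290.9 K.
T₂ = 290.9 × (9.97/111)^(0.31) = 137.8 K.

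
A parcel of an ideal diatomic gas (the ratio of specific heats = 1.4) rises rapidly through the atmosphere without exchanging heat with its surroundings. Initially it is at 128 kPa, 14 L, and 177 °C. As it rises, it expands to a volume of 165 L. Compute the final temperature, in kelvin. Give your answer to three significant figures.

For a reversible adiabat TV^(γ−1) is constant, so T₂ = T₁ (V₁/V₂)^(γ−1).
T₁ = 177 °C = 450.1 K.
T₂ = 450.1 × (14/165)^(0.4) = 167.8 K.

T₂ ≈ 168 K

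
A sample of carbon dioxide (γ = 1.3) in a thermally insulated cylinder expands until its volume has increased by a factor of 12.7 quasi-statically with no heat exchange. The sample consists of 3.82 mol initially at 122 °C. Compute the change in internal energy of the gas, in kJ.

ΔU ≈ -22.3 kJ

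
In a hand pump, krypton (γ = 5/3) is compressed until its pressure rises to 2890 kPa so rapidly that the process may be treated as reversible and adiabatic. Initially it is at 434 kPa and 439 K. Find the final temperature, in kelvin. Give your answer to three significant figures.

Along an adiabat T P^((1−γ)/γ) is constant, so T₂ = T₁ (P₂/P₁)^((γ−1)/γ).
T₂ = 439 × (2890/434)^(2/5) = 937.2 K.

T₂ ≈ 937 K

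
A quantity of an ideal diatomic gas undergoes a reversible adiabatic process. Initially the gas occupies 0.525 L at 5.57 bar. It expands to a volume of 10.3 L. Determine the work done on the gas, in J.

W ≈ -509 J

γ = 7/5 for a diatomic ideal gas.
P₂ = P₁(V₁/V₂)^γ = 5.57×(0.525/10.3)^(7/5) = 0.08632 bar.
For a reversible adiabat, W_by_gas = (P₁V₁ − P₂V₂)/(γ−1).
W_by = (557000×0.000525 − 8632×0.0103) / (2/5) = 508.8 J.
W_on_gas = −W_by = -508.8 J.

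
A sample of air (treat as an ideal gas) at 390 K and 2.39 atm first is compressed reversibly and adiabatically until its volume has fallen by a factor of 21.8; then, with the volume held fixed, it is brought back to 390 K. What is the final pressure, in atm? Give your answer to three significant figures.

P₃ ≈ 52.1 atm

For a diatomic ideal gas γ = 7/5.
Adiabatic step (PV^γ = const): P₂ = 2.39×21.8^(7/5) = 178.7 atm; T₂ = 390×21.8^(2/5) = 1338 K.
Isochoric: P₃ = P₂(T₃/T₂) = 178.7 × (390/1338) = 52.1 atm.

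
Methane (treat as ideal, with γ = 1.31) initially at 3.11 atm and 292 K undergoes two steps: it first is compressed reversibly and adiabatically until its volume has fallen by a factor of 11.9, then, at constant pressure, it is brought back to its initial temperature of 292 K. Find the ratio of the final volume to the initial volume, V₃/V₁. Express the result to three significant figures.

V₃/V₁ ≈ 0.0390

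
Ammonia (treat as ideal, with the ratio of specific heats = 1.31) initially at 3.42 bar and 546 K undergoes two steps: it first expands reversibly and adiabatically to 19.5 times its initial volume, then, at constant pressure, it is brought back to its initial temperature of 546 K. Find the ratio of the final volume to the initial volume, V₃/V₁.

V₃/V₁ ≈ 49.0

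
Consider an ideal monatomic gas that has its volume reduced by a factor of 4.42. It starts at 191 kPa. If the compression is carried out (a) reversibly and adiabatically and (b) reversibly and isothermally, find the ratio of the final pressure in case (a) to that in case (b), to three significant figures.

For a monatomic ideal gas γ = 5/3.
Isothermal: P_b = P₁(V₁/V₂) = 191×4.42.
Adiabatic: P_a = P₁(V₁/V₂)^γ = 191×4.42^(5/3).
P_a/P_b = (V₁/V₂)^(γ−1) = 4.42^(2/3) = 2.693.

P_adiabatic / P_isothermal ≈ 2.69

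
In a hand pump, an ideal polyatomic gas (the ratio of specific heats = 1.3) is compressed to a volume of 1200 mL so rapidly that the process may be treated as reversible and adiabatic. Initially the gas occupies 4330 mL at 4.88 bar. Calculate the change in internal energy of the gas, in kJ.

P₂ = P₁(V₁/V₂)^γ = 4.88×(4330/1200)^(1.3) = 25.88 bar.
For a reversible adiabat, W_by_gas = (P₁V₁ − P₂V₂)/(γ−1).
W_by = (488000×0.00433 − 2.588×10^6×0.0012) / (0.3) = -3307 J.
Q = 0 ⇒ ΔU = −W_by = 3307 J.

ΔU ≈ 3.31 kJ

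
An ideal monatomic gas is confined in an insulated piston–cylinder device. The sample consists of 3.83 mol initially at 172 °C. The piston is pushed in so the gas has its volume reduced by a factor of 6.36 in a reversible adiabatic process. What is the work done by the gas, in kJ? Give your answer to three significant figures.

W ≈ -51.7 kJ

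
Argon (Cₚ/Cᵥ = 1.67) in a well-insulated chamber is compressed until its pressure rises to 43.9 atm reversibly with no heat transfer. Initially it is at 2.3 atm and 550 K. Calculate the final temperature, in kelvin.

Adiabatic: T₂/T₁ = (P₂/P₁)^((γ−1)/γ).
T₂ = 550 × (43.9/2.3)^(0.401) = 1796 K.

T₂ ≈ 1800 K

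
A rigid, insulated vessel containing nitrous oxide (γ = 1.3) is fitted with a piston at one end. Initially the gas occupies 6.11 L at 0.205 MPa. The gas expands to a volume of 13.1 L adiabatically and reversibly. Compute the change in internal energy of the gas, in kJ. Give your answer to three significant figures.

P₂ = P₁(V₁/V₂)^γ = 0.205×(6.11/13.1)^(1.3) = 0.07606 MPa.
For a reversible adiabat, W_by_gas = (P₁V₁ − P₂V₂)/(γ−1).
W_by = (205000×0.00611 − 76060×0.0131) / (0.3) = 853.9 J.
Q = 0 ⇒ ΔU = −W_by = -853.9 J.

ΔU ≈ -0.854 kJ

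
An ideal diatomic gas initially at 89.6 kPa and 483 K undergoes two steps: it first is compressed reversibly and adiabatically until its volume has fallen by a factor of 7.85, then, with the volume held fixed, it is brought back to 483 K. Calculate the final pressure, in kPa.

For a diatomic ideal gas γ = 7/5.
Adiabatic step (PV^γ = const): P₂ = 89.6×7.85^(7/5) = 1604 kPa; T₂ = 483×7.85^(2/5) = 1101 K.
Isochoric: P₃ = P₂(T₃/T₂) = 1604 × (483/1101) = 703.4 kPa.

P₃ ≈ 703 kPa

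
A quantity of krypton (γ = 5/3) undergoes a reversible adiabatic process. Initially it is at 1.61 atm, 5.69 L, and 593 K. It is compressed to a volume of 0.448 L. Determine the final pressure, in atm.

P₂ ≈ 111 atm

Since PV^γ is constant along a reversible adiabat, P₂ = P₁ (V₁/V₂)^γ.
P₂ = 1.61 × (5.69/0.448)^(5/3) = 111.3 atm.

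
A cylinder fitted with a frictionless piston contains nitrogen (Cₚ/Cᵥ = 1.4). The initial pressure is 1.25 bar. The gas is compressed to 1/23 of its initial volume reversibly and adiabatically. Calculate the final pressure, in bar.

Since PV^γ is constant along a reversible adiabat, P₂ = P₁ (V₁/V₂)^γ.
P₂ = 1.25 × 23^(1.4) = 100.8 bar.

P₂ ≈ 101 bar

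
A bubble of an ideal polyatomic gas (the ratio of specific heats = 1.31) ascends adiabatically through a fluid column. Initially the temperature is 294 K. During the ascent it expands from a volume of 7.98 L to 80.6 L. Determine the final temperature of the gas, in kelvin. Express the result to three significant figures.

T₂ ≈ 144 K

For a reversible adiabat TV^(γ−1) is constant, so T₂ = T₁ (V₁/V₂)^(γ−1).
T₂ = 294 × (7.98/80.6)^(0.31) = 143.6 K.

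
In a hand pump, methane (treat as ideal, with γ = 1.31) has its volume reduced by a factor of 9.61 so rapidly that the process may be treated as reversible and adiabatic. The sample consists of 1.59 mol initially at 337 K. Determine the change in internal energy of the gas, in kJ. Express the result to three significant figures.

Adiabatic: T₁V₁^(γ−1) = T₂V₂^(γ−1) ⇒ T₂ = T₁ (V₁/V₂)^(γ−1).
T₂ = 337 × 9.61^(0.31) = 679.6 K.
Q = 0, so ΔU = W_on_gas = nCᵥΔT with Cᵥ = R/(γ−1) = 26.82 J/(mol·K).
ΔU = 1.59 × 26.82 × (679.6 − 337) = 14610 J.

ΔU ≈ 14.6 kJ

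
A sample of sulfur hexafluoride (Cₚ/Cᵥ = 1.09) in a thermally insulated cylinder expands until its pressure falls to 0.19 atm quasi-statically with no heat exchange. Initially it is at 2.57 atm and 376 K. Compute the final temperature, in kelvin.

T₂ ≈ 303 K

Along an adiabat T P^((1−γ)/γ) is constant, so T₂ = T₁ (P₂/P₁)^((γ−1)/γ).
T₂ = 376 × (0.19/2.57)^(0.0826) = 303.2 K.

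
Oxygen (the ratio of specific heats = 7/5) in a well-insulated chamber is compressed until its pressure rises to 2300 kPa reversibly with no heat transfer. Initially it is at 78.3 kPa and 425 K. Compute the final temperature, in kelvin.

T₂ ≈ 1120 K

Along an adiabat T P^((1−γ)/γ) is constant, so T₂ = T₁ (P₂/P₁)^((γ−1)/γ).
T₂ = 425 × (2300/78.3)^(2/7) = 1116 K.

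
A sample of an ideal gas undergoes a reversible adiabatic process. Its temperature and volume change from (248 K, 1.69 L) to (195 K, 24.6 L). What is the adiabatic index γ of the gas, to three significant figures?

TV^(γ−1) = const ⇒ γ − 1 = ln(T₂/T₁) / ln(V₁/V₂).
γ = 1 + ln(195/248) / ln(1.69/24.6) = 1.09.

γ ≈ 1.09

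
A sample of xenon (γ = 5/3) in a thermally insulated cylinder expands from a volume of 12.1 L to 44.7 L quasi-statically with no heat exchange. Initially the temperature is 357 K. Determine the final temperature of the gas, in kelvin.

Adiabatic: T₁V₁^(γ−1) = T₂V₂^(γ−1) ⇒ T₂ = T₁ (V₁/V₂)^(γ−1).
T₂ = 357 × (12.1/44.7)^(2/3) = 149.4 K.

T₂ ≈ 149 K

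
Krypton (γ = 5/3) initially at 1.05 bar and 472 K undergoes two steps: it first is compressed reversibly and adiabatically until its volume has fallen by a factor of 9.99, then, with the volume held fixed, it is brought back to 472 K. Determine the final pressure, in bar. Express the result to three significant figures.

P₃ ≈ 10.5 bar

Adiabatic step (PV^γ = const): P₂ = 1.05×9.99^(5/3) = 48.66 bar; T₂ = 472×9.99^(2/3) = 2189 K.
Isochoric: P₃ = P₂(T₃/T₂) = 48.66 × (472/2189) = 10.49 bar.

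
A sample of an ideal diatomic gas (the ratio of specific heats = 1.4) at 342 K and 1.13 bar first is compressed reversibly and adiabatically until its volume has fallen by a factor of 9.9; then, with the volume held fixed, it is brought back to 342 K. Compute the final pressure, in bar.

P₃ ≈ 11.2 bar

Adiabatic step (PV^γ = const): P₂ = 1.13×9.9^(1.4) = 27.99 bar; T₂ = 342×9.9^(0.4) = 855.6 K.
Isochoric: P₃ = P₂(T₃/T₂) = 27.99 × (342/855.6) = 11.19 bar.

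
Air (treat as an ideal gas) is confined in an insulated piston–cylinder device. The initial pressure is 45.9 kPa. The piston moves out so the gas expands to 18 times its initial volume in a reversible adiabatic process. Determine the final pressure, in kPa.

Since PV^γ is constant along a reversible adiabat, P₂ = P₁ (V₁/V₂)^γ.
For a diatomic ideal gas γ = 7/5.
P₂ = 45.9 × (1/18)^(7/5) = 0.8025 kPa.

P₂ ≈ 0.802 kPa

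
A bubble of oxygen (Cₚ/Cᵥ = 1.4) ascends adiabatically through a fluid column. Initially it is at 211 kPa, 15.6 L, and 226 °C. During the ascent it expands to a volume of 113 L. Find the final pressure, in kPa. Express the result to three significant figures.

P₂ ≈ 13.2 kPa

Adiabatic: P₁V₁^γ = P₂V₂^γ ⇒ P₂ = P₁ (V₁/V₂)^γ.
P₂ = 211 × (15.6/113)^(1.4) = 13.19 kPa.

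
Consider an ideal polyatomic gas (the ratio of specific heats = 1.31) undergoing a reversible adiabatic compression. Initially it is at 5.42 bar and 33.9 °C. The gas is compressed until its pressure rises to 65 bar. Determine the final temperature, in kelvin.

Along an adiabat T P^((1−γ)/γ) is constant, so T₂ = T₁ (P₂/P₁)^((γ−1)/γ).
T₁ = 33.9 °C = 307 K.
T₂ = 307 × (65/5.42)^(0.237) = 552.7 K.

T₂ ≈ 553 K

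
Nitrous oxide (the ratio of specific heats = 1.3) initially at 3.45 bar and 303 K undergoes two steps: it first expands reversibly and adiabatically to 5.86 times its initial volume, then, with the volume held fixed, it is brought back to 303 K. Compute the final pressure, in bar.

P₃ ≈ 0.589 bar

Adiabatic step (PV^γ = const): P₂ = 3.45×(1/5.86)^(1.3) = 0.3464 bar; T₂ = 303×(1/5.86)^(0.3) = 178.3 K.
Isochoric: P₃ = P₂(T₃/T₂) = 0.3464 × (303/178.3) = 0.5887 bar.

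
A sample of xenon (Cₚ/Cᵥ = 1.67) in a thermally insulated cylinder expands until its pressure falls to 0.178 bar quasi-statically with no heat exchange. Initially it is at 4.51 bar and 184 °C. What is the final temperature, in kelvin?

Along an adiabat T P^((1−γ)/γ) is constant, so T₂ = T₁ (P₂/P₁)^((γ−1)/γ).
T₁ = 184 °C = 457.1 K.
T₂ = 457.1 × (0.178/4.51)^(0.401) = 125 K.

T₂ ≈ 125 K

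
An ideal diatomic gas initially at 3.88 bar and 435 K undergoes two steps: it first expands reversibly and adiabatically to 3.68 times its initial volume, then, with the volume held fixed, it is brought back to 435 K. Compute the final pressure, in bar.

P₃ ≈ 1.05 bar

For a diatomic ideal gas γ = 7/5.
Adiabatic step (PV^γ = const): P₂ = 3.88×(1/3.68)^(7/5) = 0.6261 bar; T₂ = 435×(1/3.68)^(2/5) = 258.3 K.
Isochoric: P₃ = P₂(T₃/T₂) = 0.6261 × (435/258.3) = 1.054 bar.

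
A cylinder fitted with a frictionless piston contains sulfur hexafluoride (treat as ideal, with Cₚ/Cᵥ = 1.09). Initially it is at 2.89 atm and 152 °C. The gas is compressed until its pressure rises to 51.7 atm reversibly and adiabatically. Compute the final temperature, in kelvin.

Adiabatic: T₂/T₁ = (P₂/P₁)^((γ−1)/γ).
T₁ = 152 °C = 425.1 K.
T₂ = 425.1 × (51.7/2.89)^(0.0826) = 539.5 K.

T₂ ≈ 539 K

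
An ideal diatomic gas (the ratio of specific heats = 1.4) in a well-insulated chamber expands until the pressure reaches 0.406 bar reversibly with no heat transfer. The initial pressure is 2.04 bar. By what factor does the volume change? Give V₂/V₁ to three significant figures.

V₂/V₁ ≈ 3.17

From PV^γ = const, V₂/V₁ = (P₁/P₂)^(1/γ).
V₂/V₁ = (2.04/0.406)^(0.714) = 3.168.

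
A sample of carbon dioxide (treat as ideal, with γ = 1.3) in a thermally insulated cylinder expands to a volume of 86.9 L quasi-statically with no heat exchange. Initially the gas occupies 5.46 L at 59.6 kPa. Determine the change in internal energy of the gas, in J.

ΔU ≈ -612 J

P₂ = P₁(V₁/V₂)^γ = 59.6×(5.46/86.9)^(1.3) = 1.633 kPa.
For a reversible adiabat, W_by_gas = (P₁V₁ − P₂V₂)/(γ−1).
W_by = (59600×0.00546 − 1633×0.0869) / (0.3) = 611.8 J.
Q = 0 ⇒ ΔU = −W_by = -611.8 J.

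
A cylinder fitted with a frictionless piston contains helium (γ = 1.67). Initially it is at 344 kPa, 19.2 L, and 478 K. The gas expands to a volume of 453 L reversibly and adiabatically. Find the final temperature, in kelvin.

T₂ ≈ 57.5 K

Adiabatic: T₁V₁^(γ−1) = T₂V₂^(γ−1) ⇒ T₂ = T₁ (V₁/V₂)^(γ−1).
T₂ = 478 × (19.2/453)^(0.67) = 57.5 K.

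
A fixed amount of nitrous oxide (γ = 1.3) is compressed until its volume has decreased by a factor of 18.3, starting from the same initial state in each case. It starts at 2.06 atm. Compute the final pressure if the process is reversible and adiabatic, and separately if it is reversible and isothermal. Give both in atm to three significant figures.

Isothermal: P₂ = P₁(V₁/V₂) = 2.06×18.3 = 37.7 atm.
Adiabatic: P₂ = P₁(V₁/V₂)^γ = 2.06×18.3^(1.3) = 90.17 atm.

adiabatic: 90.2 atm; isothermal: 37.7 atm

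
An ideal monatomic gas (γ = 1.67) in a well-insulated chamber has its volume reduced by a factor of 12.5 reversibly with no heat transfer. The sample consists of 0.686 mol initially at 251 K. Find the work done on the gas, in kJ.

W ≈ 9.47 kJ

Adiabatic: T₁V₁^(γ−1) = T₂V₂^(γ−1) ⇒ T₂ = T₁ (V₁/V₂)^(γ−1).
T₂ = 251 × 12.5^(0.67) = 1363 K.
Q = 0, so ΔU = W_on_gas = nCᵥΔT with Cᵥ = R/(γ−1) = 12.41 J/(mol·K).
ΔU = 0.686 × 12.41 × (1363 − 251) = 9469 J.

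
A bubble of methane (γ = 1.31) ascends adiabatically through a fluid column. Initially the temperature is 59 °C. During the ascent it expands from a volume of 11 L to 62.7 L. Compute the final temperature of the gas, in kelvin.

Adiabatic: T₁V₁^(γ−1) = T₂V₂^(γ−1) ⇒ T₂ = T₁ (V₁/V₂)^(γ−1).
T₁ = 59 °C = 332.1 K.
T₂ = 332.1 × (11/62.7)^(0.31) = 193.6 K.

T₂ ≈ 194 K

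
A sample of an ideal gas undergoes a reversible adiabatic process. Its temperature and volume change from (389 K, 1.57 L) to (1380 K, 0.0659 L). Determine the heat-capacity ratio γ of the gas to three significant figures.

γ ≈ 1.40

TV^(γ−1) = const ⇒ γ − 1 = ln(T₂/T₁) / ln(V₁/V₂).
γ = 1 + ln(1380/389) / ln(1.57/0.0659) = 1.399.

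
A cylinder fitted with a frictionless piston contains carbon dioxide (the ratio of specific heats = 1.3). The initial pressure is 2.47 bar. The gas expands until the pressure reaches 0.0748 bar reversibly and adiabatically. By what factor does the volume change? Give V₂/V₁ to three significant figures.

V₂/V₁ ≈ 14.7

From PV^γ = const, V₂/V₁ = (P₁/P₂)^(1/γ).
V₂/V₁ = (2.47/0.0748)^(0.769) = 14.73.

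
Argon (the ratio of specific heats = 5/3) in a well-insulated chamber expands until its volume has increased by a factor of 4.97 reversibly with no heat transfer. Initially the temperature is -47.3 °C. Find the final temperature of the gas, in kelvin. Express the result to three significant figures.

T₂ ≈ 77.6 K

For a reversible adiabat TV^(γ−1) is constant, so T₂ = T₁ (V₁/V₂)^(γ−1).
T₁ = -47.3 °C = 225.8 K.
T₂ = 225.8 × (1/4.97)^(2/3) = 77.55 K.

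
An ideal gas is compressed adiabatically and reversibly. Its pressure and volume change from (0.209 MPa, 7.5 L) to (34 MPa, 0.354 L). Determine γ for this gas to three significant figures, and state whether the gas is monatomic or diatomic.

PV^γ = const ⇒ γ = ln(P₂/P₁) / ln(V₁/V₂).
γ = ln(34/0.209) / ln(7.5/0.354) = 1.668.
γ ≈ 1.67 is close to 5/3, so the gas is monatomic.

γ ≈ 1.67; monatomic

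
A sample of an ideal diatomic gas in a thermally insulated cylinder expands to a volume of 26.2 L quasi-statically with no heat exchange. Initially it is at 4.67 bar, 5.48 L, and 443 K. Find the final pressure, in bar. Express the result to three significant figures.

Adiabatic: P₁V₁^γ = P₂V₂^γ ⇒ P₂ = P₁ (V₁/V₂)^γ.
γ = 7/5 for a diatomic ideal gas.
P₂ = 4.67 × (5.48/26.2)^(7/5) = 0.5224 bar.

P₂ ≈ 0.522 bar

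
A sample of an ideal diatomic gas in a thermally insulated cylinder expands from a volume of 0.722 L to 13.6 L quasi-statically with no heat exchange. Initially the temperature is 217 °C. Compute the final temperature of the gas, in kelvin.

T₂ ≈ 151 K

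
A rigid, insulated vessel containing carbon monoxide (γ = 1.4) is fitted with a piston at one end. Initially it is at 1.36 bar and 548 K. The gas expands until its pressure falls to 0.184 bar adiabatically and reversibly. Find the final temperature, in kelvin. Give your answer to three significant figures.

T₂ ≈ 309 K

Along an adiabat T P^((1−γ)/γ) is constant, so T₂ = T₁ (P₂/P₁)^((γ−1)/γ).
T₂ = 548 × (0.184/1.36)^(0.286) = 309.4 K.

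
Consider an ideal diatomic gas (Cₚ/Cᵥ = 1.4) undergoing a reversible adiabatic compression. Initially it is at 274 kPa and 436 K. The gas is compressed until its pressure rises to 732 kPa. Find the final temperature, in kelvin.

T₂ ≈ 577 K

Along an adiabat T P^((1−γ)/γ) is constant, so T₂ = T₁ (P₂/P₁)^((γ−1)/γ).
T₂ = 436 × (732/274)^(0.286) = 577.3 K.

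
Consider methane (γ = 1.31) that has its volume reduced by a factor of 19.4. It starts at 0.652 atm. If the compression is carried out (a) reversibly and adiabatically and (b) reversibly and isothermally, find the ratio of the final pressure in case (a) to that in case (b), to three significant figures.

Isothermal: P_b = P₁(V₁/V₂) = 0.652×19.4.
Adiabatic: P_a = P₁(V₁/V₂)^γ = 0.652×19.4^(1.31).
P_a/P_b = (V₁/V₂)^(γ−1) = 19.4^(0.31) = 2.507.

P_adiabatic / P_isothermal ≈ 2.51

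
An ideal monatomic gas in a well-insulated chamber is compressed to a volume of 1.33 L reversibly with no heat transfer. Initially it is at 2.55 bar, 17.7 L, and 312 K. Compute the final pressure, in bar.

P₂ ≈ 191 bar

Since PV^γ is constant along a reversible adiabat, P₂ = P₁ (V₁/V₂)^γ.
γ = 5/3 for a monatomic ideal gas.
P₂ = 2.55 × (17.7/1.33)^(5/3) = 190.6 bar.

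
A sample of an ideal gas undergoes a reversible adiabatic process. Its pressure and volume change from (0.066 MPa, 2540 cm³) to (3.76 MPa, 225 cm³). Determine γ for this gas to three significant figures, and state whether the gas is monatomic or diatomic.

PV^γ = const ⇒ γ = ln(P₂/P₁) / ln(V₁/V₂).
γ = ln(3.76/0.066) / ln(2540/225) = 1.668.
γ ≈ 1.67 is close to 5/3, so the gas is monatomic.

γ ≈ 1.67; monatomic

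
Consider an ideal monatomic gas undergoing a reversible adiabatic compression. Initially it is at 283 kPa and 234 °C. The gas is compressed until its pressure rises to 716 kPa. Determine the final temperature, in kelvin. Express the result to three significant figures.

T₂ ≈ 735 K

Along an adiabat T P^((1−γ)/γ) is constant, so T₂ = T₁ (P₂/P₁)^((γ−1)/γ).
For a monatomic ideal gas γ = 5/3, so (γ−1)/γ = 2/5.
T₁ = 234 °C = 507.1 K.
T₂ = 507.1 × (716/283)^(2/5) = 735.2 K.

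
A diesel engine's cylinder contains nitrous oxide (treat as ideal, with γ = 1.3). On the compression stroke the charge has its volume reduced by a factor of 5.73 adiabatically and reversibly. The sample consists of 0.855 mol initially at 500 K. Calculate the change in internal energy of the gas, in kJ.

ΔU ≈ 8.15 kJ

Adiabatic: T₁V₁^(γ−1) = T₂V₂^(γ−1) ⇒ T₂ = T₁ (V₁/V₂)^(γ−1).
T₂ = 500 × 5.73^(0.3) = 844.1 K.
Q = 0, so ΔU = W_on_gas = nCᵥΔT with Cᵥ = R/(γ−1) = 27.71 J/(mol·K).
ΔU = 0.855 × 27.71 × (844.1 − 500) = 8154 J.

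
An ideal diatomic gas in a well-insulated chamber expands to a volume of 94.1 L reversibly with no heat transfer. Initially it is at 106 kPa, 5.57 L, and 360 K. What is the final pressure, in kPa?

P₂ ≈ 2.03 kPa

Since PV^γ is constant along a reversible adiabat, P₂ = P₁ (V₁/V₂)^γ.
γ = 7/5 for a diatomic ideal gas.
P₂ = 106 × (5.57/94.1)^(7/5) = 2.025 kPa.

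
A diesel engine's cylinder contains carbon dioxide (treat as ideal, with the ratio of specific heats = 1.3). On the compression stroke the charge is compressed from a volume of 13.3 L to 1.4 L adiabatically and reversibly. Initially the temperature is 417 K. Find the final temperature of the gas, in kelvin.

Adiabatic: T₁V₁^(γ−1) = T₂V₂^(γ−1) ⇒ T₂ = T₁ (V₁/V₂)^(γ−1).
T₂ = 417 × (13.3/1.4)^(0.3) = 819.3 K.

T₂ ≈ 819 K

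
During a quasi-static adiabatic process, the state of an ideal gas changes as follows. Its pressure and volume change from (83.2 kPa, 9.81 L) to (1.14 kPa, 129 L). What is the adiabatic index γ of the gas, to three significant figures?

PV^γ = const ⇒ γ = ln(P₂/P₁) / ln(V₁/V₂).
γ = ln(1.14/83.2) / ln(9.81/129) = 1.665.

γ ≈ 1.67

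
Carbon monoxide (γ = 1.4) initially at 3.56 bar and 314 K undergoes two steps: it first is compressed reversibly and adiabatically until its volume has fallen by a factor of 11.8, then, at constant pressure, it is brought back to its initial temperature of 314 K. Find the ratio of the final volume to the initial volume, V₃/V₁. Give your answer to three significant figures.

V₃/V₁ ≈ 0.0316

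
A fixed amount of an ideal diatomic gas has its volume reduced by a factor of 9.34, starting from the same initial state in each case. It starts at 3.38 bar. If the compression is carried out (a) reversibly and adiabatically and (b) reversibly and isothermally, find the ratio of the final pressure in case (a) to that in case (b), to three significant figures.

For a diatomic ideal gas γ = 7/5.
Isothermal: P_b = P₁(V₁/V₂) = 3.38×9.34.
Adiabatic: P_a = P₁(V₁/V₂)^γ = 3.38×9.34^(7/5).
P_a/P_b = (V₁/V₂)^(γ−1) = 9.34^(2/5) = 2.444.

P_adiabatic / P_isothermal ≈ 2.44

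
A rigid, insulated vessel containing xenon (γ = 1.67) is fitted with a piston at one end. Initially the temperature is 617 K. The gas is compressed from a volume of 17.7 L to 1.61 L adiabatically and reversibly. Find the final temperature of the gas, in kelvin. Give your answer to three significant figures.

T₂ ≈ 3080 K

Adiabatic: T₁V₁^(γ−1) = T₂V₂^(γ−1) ⇒ T₂ = T₁ (V₁/V₂)^(γ−1).
T₂ = 617 × (17.7/1.61)^(0.67) = 3075 K.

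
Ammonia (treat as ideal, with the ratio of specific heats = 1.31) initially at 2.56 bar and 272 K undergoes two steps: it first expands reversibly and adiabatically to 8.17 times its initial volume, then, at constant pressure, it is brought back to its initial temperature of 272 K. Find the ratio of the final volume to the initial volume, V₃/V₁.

Adiabatic step: V₂/V₁ = 8.17; T₂ = T₁·(1/8.17)^(0.31) = 141.8 K.
Isobaric step: V₃/V₂ = T₃/T₂ = 272/141.8.
V₃/V₁ = (V₂/V₁)(V₃/V₂) = 8.17 × (272/141.8) = 15.67.

V₃/V₁ ≈ 15.7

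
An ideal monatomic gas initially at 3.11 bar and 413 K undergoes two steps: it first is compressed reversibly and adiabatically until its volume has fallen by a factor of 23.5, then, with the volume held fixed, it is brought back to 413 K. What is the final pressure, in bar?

P₃ ≈ 73.1 bar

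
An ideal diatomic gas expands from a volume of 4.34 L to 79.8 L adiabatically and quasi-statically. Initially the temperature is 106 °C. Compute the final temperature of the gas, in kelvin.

T₂ ≈ 118 K

Adiabatic: T₁V₁^(γ−1) = T₂V₂^(γ−1) ⇒ T₂ = T₁ (V₁/V₂)^(γ−1).
For a diatomic ideal gas γ = 7/5, so γ−1 = 2/5.
T₁ = 106 °C = 379.1 K.
T₂ = 379.1 × (4.34/79.8)^(2/5) = 118.3 K.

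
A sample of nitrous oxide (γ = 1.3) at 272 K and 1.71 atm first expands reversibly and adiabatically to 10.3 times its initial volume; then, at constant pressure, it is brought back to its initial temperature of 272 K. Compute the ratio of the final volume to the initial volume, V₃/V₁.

V₃/V₁ ≈ 20.7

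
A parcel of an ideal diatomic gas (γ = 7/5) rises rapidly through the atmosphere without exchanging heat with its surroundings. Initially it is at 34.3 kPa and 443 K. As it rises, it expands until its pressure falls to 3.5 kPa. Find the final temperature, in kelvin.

Adiabatic: T₂/T₁ = (P₂/P₁)^((γ−1)/γ).
T₂ = 443 × (3.5/34.3)^(2/7) = 230.8 K.

T₂ ≈ 231 K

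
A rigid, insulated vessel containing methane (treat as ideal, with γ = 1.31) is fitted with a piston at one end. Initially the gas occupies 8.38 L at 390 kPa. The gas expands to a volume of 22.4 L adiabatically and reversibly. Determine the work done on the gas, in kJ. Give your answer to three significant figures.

P₂ = P₁(V₁/V₂)^γ = 390×(8.38/22.4)^(1.31) = 107.6 kPa.
For a reversible adiabat, W_by_gas = (P₁V₁ − P₂V₂)/(γ−1).
W_by = (390000×0.00838 − 107600×0.0224) / (0.31) = 2770 J.
W_on_gas = −W_by = -2770 J.

W ≈ -2.77 kJ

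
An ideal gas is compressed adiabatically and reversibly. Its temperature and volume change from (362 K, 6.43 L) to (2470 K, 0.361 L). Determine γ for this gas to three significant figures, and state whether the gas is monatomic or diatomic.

TV^(γ−1) = const ⇒ γ − 1 = ln(T₂/T₁) / ln(V₁/V₂).
γ = 1 + ln(2470/362) / ln(6.43/0.361) = 1.667.
γ ≈ 1.67 is close to 5/3, so the gas is monatomic.

γ ≈ 1.67; monatomic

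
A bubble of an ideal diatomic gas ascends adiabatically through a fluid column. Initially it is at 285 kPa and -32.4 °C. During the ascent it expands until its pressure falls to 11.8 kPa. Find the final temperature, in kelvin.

T₂ ≈ 96.9 K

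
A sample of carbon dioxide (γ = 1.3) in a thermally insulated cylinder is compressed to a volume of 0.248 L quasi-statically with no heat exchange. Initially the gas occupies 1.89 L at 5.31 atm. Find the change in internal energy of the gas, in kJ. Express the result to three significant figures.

ΔU ≈ 2.84 kJ

P₂ = P₁(V₁/V₂)^γ = 5.31×(1.89/0.248)^(1.3) = 74.42 atm.
For a reversible adiabat, W_by_gas = (P₁V₁ − P₂V₂)/(γ−1).
W_by = (538000×0.00189 − 7.541×10^6×0.000248) / (0.3) = -2844 J.
Q = 0 ⇒ ΔU = −W_by = 2844 J.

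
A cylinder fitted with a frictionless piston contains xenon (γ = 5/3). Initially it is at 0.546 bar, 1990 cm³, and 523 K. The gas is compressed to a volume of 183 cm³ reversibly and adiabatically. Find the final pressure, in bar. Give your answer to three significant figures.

Adiabatic: P₁V₁^γ = P₂V₂^γ ⇒ P₂ = P₁ (V₁/V₂)^γ.
P₂ = 0.546 × (1990/183)^(5/3) = 29.14 bar.

P₂ ≈ 29.1 bar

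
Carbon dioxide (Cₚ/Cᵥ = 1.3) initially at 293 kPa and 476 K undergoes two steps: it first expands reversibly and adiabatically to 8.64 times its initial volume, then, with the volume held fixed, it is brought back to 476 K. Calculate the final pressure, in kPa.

P₃ ≈ 33.9 kPa

Adiabatic step (PV^γ = const): P₂ = 293×(1/8.64)^(1.3) = 17.76 kPa; T₂ = 476×(1/8.64)^(0.3) = 249.3 K.
Isochoric: P₃ = P₂(T₃/T₂) = 17.76 × (476/249.3) = 33.91 kPa.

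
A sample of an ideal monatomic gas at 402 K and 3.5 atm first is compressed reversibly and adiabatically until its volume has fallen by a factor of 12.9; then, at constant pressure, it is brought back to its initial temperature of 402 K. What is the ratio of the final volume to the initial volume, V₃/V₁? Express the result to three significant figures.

For a monatomic ideal gas γ = 5/3.
Adiabatic step: V₂/V₁ = 0.07752; T₂ = T₁·12.9^(2/3) = 2211 K.
Isobaric step: V₃/V₂ = T₃/T₂ = 402/2211.
V₃/V₁ = (V₂/V₁)(V₃/V₂) = 0.07752 × (402/2211) = 0.01409.

V₃/V₁ ≈ 0.0141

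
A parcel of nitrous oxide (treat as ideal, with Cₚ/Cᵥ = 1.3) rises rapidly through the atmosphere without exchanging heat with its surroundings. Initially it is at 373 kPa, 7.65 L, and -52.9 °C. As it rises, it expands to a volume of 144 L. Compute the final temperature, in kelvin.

T₂ ≈ 91.3 K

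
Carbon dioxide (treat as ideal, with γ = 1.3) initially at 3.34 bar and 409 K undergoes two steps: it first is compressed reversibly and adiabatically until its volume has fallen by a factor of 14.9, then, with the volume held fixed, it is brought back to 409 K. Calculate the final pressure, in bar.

Adiabatic step (PV^γ = const): P₂ = 3.34×14.9^(1.3) = 111.9 bar; T₂ = 409×14.9^(0.3) = 919.8 K.
Isochoric: P₃ = P₂(T₃/T₂) = 111.9 × (409/919.8) = 49.77 bar.

P₃ ≈ 49.8 bar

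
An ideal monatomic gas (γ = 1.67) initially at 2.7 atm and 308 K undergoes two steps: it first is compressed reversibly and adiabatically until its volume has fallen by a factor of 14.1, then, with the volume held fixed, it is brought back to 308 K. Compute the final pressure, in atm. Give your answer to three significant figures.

P₃ ≈ 38.1 atm

Adiabatic step (PV^γ = const): P₂ = 2.7×14.1^(1.67) = 224.2 atm; T₂ = 308×14.1^(0.67) = 1814 K.
Isochoric: P₃ = P₂(T₃/T₂) = 224.2 × (308/1814) = 38.07 atm.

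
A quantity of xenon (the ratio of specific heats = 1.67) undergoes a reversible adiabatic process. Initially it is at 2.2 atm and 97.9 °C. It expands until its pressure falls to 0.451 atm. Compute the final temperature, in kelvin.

Adiabatic: T₂/T₁ = (P₂/P₁)^((γ−1)/γ).
T₁ = 97.9 °C = 371 K.
T₂ = 371 × (0.451/2.2)^(0.401) = 196.5 K.

T₂ ≈ 196 K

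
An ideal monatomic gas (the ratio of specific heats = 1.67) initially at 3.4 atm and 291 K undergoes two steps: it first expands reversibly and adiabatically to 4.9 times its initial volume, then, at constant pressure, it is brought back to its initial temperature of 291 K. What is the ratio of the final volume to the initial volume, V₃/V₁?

V₃/V₁ ≈ 14.2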